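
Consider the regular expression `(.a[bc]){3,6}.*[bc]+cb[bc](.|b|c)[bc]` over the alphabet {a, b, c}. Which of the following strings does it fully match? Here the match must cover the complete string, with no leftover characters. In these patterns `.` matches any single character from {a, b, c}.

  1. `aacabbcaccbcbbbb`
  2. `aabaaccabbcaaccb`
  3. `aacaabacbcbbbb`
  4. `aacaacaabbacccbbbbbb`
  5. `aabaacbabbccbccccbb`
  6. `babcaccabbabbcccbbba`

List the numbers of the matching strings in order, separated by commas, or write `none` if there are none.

1 → no match
2 → no match
3 → no match
4 → no match
5 → no match
6 → no match

none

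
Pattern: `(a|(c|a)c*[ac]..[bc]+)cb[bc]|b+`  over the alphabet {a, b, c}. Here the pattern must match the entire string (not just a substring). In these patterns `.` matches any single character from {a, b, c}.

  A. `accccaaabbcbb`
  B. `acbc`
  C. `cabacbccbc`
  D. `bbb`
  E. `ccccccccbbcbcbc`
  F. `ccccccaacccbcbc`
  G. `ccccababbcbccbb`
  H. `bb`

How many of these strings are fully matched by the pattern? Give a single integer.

A → match
B → match
C → match
D → match
E → match
F → match
G → match
H → match
Total matched: 8

8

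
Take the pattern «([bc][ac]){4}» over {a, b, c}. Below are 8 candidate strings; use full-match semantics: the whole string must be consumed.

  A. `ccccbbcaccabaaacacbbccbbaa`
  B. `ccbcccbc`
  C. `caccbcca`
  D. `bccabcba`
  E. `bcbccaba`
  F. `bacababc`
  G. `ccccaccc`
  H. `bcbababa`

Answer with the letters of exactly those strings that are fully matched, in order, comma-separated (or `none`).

B, C, D, E, F, H

A → no match
B → match
C → match
D → match
E → match
F → match
G → no match
H → match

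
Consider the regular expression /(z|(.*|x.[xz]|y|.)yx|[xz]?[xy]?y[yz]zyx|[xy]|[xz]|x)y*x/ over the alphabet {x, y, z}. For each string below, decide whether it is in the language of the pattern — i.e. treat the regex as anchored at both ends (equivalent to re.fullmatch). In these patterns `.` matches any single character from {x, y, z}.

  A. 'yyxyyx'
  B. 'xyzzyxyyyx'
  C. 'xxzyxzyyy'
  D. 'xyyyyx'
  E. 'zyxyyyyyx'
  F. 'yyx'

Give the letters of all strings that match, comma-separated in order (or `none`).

A, B, D, E, F

A → match
B → match
C → no match — must end with 'x'
D → match
E → match
F → match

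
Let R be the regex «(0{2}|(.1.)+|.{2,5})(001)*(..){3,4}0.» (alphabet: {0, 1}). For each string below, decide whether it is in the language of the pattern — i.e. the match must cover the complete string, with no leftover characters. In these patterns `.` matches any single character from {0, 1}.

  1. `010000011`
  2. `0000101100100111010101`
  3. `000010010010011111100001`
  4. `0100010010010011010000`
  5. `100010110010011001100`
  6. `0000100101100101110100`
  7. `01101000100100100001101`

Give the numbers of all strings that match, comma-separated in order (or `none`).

3, 4, 7

1 → no match
2 → no match
3 → match
4 → match
5 → no match
6 → no match
7 → match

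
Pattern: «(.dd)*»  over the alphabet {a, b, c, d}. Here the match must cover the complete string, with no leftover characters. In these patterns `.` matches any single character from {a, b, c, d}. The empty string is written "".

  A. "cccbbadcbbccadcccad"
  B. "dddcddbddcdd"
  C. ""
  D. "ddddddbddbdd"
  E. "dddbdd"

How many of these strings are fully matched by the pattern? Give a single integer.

A → no match
B. "dddcddbddcdd" → match
C. "" → match
D. "ddddddbddbdd" → match
E. "dddbdd" → match
Total matched: 4

4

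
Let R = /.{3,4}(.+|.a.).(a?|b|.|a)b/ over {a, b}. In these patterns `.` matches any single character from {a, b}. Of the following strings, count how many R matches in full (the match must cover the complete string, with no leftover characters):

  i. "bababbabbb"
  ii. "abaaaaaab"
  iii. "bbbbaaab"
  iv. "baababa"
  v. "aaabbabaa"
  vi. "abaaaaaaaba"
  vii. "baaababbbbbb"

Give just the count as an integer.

i → match
ii → match
iii → match
iv → no match — must end with "b"
v → no match — must end with "b"
vi → no match — must end with "b"
vii → match
Total matched: 4

4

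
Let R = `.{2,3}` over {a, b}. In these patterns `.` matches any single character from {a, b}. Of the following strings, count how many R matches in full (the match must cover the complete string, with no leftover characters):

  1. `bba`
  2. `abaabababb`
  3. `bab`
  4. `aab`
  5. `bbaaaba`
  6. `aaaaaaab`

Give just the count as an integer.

3

1 → match
2 → no match
3 → match
4 → match
5 → no match
6 → no match
Total matched: 3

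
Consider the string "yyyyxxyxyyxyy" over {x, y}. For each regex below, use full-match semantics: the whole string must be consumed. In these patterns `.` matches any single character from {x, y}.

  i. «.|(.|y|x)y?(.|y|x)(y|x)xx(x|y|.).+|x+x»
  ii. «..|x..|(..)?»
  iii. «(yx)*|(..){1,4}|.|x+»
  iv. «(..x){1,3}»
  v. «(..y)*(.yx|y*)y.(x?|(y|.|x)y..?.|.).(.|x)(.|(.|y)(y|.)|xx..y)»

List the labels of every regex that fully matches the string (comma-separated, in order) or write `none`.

i → match
ii → no match
iii → no match
iv → no match — must end with "x"
v → match

i, v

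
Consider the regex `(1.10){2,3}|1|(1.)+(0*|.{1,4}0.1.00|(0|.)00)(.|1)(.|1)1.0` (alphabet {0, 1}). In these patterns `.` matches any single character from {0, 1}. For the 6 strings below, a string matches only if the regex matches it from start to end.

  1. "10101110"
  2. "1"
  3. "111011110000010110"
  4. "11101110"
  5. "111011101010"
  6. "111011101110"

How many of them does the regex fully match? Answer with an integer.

1 → match
2 → match
3 → match
4 → match
5 → match
6 → match
Total matched: 6

6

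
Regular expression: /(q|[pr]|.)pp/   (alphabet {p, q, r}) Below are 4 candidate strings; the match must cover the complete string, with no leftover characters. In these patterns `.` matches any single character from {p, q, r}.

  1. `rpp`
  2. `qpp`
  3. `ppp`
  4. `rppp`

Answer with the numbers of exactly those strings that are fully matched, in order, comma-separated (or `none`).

1, 2, 3

1 → match
2 → match
3 → match
4 → no match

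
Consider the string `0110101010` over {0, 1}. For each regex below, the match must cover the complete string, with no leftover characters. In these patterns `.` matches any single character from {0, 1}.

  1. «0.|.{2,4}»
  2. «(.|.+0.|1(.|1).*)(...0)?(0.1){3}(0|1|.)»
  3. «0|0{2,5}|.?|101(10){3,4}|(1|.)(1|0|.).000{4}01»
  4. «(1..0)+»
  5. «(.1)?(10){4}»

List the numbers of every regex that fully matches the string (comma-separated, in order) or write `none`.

5

1 → no match
2 → no match
3 → no match
4 → no match — must start with `1`
5 → match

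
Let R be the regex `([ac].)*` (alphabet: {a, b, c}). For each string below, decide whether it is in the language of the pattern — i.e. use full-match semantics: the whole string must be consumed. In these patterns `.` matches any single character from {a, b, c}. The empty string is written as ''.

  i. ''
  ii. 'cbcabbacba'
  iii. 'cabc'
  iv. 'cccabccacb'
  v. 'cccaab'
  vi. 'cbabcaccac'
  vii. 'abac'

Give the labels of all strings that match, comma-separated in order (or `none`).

i, v, vi, vii

i → match
ii → no match
iii → no match
iv → no match
v → match
vi → match
vii → match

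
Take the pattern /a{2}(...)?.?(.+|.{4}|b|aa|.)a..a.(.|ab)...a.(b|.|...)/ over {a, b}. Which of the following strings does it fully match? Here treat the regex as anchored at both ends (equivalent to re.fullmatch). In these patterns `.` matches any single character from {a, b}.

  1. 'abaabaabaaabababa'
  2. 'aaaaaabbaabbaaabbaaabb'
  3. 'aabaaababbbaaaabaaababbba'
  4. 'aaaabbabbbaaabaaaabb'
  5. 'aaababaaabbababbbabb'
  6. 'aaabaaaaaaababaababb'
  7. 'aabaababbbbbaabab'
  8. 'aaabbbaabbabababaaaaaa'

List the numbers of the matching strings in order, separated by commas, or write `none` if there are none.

1 → no match
2 → match
3 → match
4 → no match
5 → match
6 → match
7 → match
8 → match

2, 3, 5, 6, 7, 8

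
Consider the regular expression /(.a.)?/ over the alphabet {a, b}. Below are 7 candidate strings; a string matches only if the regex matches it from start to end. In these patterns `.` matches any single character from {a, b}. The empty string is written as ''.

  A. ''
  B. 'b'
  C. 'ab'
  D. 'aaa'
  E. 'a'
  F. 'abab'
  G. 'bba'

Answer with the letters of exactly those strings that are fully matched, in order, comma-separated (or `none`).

A. '' → match
B. 'b' → no match
C. 'ab' → no match
D. 'aaa' → match
E. 'a' → no match
F. 'abab' → no match
G. 'bba' → no match

A, D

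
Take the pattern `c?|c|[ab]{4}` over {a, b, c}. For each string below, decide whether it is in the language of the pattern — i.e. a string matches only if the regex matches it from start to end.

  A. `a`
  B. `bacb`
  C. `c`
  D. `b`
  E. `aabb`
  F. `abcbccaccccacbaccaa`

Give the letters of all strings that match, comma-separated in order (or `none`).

C, E

A. `a` → no match
B. `bacb` → no match
C. `c` → match
D. `b` → no match
E. `aabb` → match
F → no match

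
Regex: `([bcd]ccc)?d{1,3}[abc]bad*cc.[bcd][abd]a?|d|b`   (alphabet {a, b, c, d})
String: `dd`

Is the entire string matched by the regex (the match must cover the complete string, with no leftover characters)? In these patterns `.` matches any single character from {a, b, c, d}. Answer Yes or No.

No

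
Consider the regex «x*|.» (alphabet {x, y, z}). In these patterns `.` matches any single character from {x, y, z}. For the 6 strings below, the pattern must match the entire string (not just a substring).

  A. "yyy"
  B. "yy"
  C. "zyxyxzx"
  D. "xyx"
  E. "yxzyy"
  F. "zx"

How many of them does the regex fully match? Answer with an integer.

A. "yyy" → no match
B. "yy" → no match
C. "zyxyxzx" → no match
D. "xyx" → no match
E. "yxzyy" → no match
F. "zx" → no match
Total matched: 0

0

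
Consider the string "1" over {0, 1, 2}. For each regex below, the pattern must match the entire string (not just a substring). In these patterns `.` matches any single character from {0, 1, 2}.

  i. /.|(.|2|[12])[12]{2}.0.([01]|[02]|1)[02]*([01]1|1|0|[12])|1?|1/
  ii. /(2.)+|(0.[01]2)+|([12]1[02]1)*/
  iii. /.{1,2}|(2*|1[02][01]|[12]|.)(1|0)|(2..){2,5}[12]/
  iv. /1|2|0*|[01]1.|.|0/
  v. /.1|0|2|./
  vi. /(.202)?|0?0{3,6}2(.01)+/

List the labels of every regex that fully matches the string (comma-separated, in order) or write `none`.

i → match
ii → no match
iii → match
iv → match
v → match
vi → no match

i, iii, iv, v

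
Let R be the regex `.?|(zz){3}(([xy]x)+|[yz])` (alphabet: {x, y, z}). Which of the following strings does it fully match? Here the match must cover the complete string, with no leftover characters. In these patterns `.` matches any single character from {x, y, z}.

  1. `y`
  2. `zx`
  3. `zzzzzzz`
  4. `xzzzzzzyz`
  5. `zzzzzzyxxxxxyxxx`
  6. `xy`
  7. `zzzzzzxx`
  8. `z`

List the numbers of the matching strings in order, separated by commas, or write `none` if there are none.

1 → match
2 → no match
3 → match
4 → no match
5 → match
6 → no match
7 → match
8 → match

1, 3, 5, 7, 8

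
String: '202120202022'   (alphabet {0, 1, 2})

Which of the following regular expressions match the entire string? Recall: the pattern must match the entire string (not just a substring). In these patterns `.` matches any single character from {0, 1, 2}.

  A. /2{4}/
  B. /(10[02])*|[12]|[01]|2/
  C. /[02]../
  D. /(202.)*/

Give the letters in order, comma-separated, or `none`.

D

A → no match
B → no match
C → no match
D → match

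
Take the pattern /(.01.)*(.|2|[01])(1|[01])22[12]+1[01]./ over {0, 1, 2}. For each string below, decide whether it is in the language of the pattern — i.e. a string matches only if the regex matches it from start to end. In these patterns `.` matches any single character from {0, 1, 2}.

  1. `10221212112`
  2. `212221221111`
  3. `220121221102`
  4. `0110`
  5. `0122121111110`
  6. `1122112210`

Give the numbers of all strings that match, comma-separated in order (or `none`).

1. `10221212112` → match
2. `212221221111` → match
3. `220121221102` → no match
4. `0110` → no match
5 → match
6. `1122112210` → no match

1, 2, 5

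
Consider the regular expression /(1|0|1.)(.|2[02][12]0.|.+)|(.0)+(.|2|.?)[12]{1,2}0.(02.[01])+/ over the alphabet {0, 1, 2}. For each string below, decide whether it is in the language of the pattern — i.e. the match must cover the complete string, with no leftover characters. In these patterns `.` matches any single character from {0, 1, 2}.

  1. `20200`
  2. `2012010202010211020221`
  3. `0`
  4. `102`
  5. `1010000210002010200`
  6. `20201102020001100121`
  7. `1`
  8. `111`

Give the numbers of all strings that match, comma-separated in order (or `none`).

4, 5, 8

1. `20200` → no match
2 → no match
3. `0` → no match
4. `102` → match
5 → match
6 → no match
7. `1` → no match
8. `111` → match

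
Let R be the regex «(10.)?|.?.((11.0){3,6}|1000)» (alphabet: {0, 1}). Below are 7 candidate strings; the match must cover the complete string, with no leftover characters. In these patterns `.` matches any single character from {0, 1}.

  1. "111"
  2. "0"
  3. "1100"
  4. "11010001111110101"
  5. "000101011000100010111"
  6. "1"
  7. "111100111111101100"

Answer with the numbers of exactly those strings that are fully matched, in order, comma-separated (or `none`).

1. "111" → no match
2. "0" → no match
3. "1100" → no match
4 → no match
5 → no match
6. "1" → no match
7 → no match

none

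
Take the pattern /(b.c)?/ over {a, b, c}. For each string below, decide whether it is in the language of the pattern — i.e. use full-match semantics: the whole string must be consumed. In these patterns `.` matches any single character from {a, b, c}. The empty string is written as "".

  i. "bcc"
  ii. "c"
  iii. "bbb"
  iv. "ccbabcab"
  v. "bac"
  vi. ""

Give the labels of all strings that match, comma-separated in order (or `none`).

i → match
ii → no match
iii → no match
iv → no match
v → match
vi → match

i, v, vi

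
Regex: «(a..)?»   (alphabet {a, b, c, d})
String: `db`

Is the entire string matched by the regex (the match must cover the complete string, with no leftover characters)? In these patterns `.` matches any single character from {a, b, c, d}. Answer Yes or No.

No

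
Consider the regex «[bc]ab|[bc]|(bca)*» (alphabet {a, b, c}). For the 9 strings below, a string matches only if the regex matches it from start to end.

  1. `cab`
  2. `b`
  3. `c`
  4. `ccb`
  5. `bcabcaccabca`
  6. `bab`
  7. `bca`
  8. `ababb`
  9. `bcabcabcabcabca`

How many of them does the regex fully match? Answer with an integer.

6

1 → match
2 → match
3 → match
4 → no match
5 → no match
6 → match
7 → match
8 → no match
9 → match
Total matched: 6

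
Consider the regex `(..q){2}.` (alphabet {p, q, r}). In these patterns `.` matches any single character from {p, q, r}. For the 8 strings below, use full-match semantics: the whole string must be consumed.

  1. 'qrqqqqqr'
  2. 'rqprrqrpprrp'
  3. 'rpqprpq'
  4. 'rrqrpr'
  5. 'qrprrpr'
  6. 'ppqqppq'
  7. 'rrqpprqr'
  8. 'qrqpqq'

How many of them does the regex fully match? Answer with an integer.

1 → no match
2 → no match
3 → no match
4 → no match
5 → no match
6 → no match
7 → no match
8 → no match
Total matched: 0

0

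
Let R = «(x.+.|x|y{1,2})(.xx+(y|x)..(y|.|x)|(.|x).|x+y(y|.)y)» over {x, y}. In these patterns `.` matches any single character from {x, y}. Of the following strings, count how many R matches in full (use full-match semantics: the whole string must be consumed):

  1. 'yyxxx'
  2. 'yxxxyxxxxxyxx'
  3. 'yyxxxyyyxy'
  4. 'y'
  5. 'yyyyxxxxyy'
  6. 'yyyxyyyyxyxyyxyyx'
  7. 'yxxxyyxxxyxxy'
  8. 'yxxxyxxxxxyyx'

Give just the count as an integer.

1. 'yyxxx' → no match
2 → no match
3. 'yyxxxyyyxy' → no match
4. 'y' → no match
5. 'yyyyxxxxyy' → no match
6 → no match
7 → no match
8 → no match
Total matched: 0

0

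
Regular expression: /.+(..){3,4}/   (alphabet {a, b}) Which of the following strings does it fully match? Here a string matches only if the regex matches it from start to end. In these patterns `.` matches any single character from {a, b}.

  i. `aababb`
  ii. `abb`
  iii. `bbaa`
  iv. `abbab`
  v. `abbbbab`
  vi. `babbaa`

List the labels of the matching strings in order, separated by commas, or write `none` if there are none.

i. `aababb` → no match
ii. `abb` → no match
iii. `bbaa` → no match
iv. `abbab` → no match
v. `abbbbab` → match
vi. `babbaa` → no match

v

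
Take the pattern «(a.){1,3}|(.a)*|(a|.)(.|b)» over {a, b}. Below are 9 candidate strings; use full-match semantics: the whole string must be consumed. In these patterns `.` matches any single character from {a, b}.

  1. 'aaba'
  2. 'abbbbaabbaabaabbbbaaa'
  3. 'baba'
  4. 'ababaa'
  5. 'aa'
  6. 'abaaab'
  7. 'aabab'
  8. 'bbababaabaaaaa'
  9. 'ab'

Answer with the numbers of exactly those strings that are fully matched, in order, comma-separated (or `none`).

1, 3, 4, 5, 6, 9

1 → match
2 → no match
3 → match
4 → match
5 → match
6 → match
7 → no match
8 → no match
9 → match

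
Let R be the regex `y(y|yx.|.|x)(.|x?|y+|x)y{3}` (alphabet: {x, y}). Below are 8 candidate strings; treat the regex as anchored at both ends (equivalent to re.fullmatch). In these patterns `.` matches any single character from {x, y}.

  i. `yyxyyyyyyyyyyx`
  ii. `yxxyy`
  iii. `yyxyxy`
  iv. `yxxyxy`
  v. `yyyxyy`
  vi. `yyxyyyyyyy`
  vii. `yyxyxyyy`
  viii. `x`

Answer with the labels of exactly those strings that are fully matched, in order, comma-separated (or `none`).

i → no match — must end with `y`
ii. `yxxyy` → no match
iii. `yyxyxy` → no match
iv. `yxxyxy` → no match
v. `yyyxyy` → no match
vi. `yyxyyyyyyy` → match
vii. `yyxyxyyy` → match
viii. `x` → no match — must start with `y`

vi, vii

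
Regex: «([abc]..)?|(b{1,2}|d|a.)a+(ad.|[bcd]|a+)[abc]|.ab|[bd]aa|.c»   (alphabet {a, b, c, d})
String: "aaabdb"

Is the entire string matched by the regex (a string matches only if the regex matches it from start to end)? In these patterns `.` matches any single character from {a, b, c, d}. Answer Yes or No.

No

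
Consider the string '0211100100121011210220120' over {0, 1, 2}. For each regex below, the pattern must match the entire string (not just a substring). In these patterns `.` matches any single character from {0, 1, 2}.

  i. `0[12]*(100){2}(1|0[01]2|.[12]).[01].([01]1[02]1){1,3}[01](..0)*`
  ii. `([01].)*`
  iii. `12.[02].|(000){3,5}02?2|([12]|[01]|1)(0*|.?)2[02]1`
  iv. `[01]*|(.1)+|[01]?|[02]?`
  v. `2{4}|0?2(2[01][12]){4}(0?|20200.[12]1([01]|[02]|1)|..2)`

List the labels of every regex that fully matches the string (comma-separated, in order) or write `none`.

i → match
ii → no match
iii → no match
iv → no match
v → no match

i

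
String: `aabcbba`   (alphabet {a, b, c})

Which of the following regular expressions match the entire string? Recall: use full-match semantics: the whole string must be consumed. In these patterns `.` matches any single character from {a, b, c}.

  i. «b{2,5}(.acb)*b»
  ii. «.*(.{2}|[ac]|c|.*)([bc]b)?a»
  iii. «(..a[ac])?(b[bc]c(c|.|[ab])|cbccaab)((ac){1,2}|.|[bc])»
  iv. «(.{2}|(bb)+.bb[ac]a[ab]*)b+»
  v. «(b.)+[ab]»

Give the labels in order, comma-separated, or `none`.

i → no match — must start with `b`
ii → match
iii → no match
iv → no match — must end with `b`
v → no match — must start with `b`

ii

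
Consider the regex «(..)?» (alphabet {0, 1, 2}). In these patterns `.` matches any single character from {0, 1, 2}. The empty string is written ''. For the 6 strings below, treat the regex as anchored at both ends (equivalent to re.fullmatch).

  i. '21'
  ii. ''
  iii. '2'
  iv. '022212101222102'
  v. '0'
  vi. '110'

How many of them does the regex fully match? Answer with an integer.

2

i. '21' → match
ii. '' → match
iii. '2' → no match
iv → no match
v. '0' → no match
vi. '110' → no match
Total matched: 2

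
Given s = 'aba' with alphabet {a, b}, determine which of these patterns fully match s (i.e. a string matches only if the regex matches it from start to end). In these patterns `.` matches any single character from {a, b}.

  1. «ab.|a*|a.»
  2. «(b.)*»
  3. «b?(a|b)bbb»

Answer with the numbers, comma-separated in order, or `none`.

1

1 → match
2 → no match
3 → no match — must end with 'bbb'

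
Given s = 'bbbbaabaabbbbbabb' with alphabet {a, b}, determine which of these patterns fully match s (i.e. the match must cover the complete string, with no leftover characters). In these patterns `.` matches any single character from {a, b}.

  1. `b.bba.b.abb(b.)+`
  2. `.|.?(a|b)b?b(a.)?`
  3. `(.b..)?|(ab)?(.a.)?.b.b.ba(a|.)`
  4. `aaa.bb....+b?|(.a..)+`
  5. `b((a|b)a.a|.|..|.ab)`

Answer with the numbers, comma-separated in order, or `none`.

1 → match
2 → no match
3 → no match
4 → no match
5 → no match

1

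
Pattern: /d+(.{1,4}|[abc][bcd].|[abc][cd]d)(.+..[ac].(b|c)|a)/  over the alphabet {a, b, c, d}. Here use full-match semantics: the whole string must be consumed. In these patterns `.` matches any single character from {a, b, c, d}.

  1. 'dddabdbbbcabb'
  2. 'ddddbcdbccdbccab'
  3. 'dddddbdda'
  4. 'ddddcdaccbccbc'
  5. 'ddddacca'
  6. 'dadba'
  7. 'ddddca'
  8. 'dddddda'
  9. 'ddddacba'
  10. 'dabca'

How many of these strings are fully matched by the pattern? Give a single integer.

1 → match
2 → match
3 → match
4 → match
5 → match
6 → match
7 → match
8 → match
9 → match
10 → match
Total matched: 10

10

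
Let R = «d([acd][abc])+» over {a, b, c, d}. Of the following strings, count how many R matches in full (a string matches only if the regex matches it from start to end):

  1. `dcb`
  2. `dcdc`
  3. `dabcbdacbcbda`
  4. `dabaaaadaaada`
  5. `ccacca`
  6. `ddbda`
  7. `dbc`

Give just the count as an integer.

4

1 → match
2 → no match
3 → match
4 → match
5 → no match — must start with `d`
6 → match
7 → no match
Total matched: 4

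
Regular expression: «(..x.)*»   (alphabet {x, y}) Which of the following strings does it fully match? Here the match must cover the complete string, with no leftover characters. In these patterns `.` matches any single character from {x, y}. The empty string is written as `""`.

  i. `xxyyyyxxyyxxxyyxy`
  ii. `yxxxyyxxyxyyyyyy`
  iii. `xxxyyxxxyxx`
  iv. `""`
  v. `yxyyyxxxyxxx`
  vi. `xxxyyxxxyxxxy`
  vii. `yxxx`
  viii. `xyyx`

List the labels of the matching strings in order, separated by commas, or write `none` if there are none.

i → no match
ii → no match
iii → no match
iv → match
v → no match
vi → no match
vii → match
viii → no match

iv, vii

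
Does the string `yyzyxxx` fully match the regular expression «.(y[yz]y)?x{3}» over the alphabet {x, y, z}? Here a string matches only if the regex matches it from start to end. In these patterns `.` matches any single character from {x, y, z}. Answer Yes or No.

Yes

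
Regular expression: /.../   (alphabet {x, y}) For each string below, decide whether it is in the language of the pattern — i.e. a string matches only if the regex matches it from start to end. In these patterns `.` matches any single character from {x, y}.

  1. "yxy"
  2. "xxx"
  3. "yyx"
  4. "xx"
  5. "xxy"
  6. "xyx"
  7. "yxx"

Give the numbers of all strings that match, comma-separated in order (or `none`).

1 → match
2 → match
3 → match
4 → no match
5 → match
6 → match
7 → match

1, 2, 3, 5, 6, 7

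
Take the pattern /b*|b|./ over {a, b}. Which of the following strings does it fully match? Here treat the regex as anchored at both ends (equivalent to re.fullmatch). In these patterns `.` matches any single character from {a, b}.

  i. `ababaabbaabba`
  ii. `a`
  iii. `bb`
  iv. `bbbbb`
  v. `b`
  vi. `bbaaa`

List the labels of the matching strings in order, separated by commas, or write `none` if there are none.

ii, iii, iv, v

i → no match
ii → match
iii → match
iv → match
v → match
vi → no match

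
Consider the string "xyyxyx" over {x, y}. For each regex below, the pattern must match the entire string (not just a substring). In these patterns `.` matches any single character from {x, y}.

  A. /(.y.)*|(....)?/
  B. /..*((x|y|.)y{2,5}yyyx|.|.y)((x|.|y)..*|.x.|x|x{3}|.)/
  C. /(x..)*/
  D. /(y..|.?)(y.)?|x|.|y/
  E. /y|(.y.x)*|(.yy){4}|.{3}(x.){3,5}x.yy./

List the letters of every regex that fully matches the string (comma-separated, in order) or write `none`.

A → match
B → match
C → match
D → no match
E → no match

A, B, C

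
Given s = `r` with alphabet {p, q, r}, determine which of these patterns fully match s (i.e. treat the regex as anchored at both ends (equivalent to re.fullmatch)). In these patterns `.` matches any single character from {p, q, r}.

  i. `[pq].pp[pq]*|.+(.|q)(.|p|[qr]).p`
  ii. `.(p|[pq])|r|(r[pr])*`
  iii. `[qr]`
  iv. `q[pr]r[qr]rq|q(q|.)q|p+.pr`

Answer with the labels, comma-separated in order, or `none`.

i → no match
ii → match
iii → match
iv → no match

ii, iii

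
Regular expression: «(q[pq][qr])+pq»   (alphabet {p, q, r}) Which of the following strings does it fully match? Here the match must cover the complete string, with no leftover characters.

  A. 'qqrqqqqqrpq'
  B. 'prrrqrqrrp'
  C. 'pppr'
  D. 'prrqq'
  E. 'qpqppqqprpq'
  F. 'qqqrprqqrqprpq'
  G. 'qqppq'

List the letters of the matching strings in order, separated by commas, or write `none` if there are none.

A

A → match
B → no match — must start with 'q'
C → no match — must start with 'q'
D → no match — must start with 'q'
E → no match
F → no match
G → no match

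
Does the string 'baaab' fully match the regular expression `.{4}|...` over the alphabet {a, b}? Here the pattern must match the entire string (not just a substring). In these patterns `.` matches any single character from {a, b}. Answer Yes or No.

No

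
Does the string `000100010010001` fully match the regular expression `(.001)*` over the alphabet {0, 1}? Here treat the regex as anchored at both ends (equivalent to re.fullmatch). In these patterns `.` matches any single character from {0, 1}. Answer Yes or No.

No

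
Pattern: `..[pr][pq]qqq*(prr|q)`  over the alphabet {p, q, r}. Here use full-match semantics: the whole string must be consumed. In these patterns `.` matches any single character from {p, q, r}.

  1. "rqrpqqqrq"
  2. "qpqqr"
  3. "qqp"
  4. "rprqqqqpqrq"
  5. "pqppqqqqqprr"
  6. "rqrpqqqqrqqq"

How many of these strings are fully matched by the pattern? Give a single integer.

1

1 → no match
2 → no match
3 → no match
4 → no match
5 → match
6 → no match
Total matched: 1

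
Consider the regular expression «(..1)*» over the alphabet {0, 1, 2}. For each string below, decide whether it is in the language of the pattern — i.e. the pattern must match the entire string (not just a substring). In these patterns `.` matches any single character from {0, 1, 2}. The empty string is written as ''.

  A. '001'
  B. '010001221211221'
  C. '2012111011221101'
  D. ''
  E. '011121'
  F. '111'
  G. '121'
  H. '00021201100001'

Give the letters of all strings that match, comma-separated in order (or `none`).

A → match
B → no match
C → no match
D → match
E → match
F → match
G → match
H → no match

A, D, E, F, G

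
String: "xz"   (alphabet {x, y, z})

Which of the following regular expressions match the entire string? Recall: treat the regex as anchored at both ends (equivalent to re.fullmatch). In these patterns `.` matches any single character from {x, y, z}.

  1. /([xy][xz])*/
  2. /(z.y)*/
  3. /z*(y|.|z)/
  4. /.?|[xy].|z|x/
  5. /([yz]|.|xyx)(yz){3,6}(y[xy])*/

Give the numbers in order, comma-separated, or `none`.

1 → match
2 → no match
3 → no match
4 → match
5 → no match

1, 4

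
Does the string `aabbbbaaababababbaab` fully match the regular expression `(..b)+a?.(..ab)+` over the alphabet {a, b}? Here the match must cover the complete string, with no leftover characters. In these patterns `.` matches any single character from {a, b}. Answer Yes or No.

Yes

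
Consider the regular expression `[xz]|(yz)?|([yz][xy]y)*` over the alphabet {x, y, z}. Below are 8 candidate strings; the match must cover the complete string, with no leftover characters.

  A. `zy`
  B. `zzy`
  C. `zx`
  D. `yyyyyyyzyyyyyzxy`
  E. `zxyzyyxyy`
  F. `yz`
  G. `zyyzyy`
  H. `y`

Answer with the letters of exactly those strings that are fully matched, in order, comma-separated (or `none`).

A → no match
B → no match
C → no match
D → no match
E → no match
F → match
G → match
H → no match

F, G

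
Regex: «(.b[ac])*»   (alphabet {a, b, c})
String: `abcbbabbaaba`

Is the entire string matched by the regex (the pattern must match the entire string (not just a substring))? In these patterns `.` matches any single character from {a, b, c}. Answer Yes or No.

Yes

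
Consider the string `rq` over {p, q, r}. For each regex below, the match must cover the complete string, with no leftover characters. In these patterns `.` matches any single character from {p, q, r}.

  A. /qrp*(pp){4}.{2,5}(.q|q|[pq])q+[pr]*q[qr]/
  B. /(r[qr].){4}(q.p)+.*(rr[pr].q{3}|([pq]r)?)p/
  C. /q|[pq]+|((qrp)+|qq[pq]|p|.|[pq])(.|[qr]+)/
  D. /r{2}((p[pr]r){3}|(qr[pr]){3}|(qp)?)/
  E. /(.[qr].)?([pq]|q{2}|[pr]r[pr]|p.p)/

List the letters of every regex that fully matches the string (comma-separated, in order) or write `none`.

C

A → no match — must start with `qr`
B → no match — must end with `p`
C → match
D → no match
E → no match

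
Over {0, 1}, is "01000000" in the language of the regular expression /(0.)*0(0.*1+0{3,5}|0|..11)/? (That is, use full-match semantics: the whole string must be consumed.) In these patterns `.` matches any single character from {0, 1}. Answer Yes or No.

Yes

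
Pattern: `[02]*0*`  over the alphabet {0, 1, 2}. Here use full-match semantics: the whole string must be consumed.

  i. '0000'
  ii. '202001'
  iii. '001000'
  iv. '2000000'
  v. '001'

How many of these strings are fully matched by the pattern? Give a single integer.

i → match
ii → no match
iii → no match
iv → match
v → no match
Total matched: 2

2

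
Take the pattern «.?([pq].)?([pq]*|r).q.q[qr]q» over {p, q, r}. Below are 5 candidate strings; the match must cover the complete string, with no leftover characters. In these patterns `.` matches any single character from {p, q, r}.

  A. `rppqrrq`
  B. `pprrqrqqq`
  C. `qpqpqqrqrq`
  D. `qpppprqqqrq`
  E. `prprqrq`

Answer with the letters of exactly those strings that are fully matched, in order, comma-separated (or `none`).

B, C, D

A. `rppqrrq` → no match
B. `pprrqrqqq` → match
C. `qpqpqqrqrq` → match
D. `qpppprqqqrq` → match
E. `prprqrq` → no match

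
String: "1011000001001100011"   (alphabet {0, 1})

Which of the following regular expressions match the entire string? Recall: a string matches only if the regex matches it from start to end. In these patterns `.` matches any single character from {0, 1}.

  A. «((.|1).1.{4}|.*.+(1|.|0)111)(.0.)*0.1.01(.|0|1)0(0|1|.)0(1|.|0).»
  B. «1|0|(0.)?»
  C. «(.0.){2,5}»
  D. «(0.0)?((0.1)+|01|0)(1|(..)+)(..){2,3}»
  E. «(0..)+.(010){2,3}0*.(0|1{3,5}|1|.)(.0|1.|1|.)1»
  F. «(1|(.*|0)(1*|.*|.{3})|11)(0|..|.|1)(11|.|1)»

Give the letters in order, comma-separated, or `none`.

A, F

A → match
B → no match
C → no match
D → no match
E → no match — must start with "0"
F → match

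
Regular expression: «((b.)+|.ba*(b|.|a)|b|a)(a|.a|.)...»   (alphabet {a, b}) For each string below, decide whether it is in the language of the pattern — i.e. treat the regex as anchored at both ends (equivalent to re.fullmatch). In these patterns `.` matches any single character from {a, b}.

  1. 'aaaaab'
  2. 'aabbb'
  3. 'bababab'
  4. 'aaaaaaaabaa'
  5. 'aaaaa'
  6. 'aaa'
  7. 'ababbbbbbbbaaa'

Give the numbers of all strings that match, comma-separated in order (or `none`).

1. 'aaaaab' → match
2. 'aabbb' → match
3. 'bababab' → match
4. 'aaaaaaaabaa' → no match
5. 'aaaaa' → match
6. 'aaa' → no match
7 → no match

1, 2, 3, 5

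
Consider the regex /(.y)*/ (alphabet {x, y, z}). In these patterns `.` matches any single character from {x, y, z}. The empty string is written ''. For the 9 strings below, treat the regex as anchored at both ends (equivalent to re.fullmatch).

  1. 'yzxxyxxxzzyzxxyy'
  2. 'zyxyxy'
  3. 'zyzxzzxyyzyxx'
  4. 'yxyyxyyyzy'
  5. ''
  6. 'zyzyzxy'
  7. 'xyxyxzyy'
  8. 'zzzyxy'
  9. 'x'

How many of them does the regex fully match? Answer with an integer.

2

1 → no match
2. 'zyxyxy' → match
3 → no match
4. 'yxyyxyyyzy' → no match
5. '' → match
6. 'zyzyzxy' → no match
7. 'xyxyxzyy' → no match
8. 'zzzyxy' → no match
9. 'x' → no match
Total matched: 2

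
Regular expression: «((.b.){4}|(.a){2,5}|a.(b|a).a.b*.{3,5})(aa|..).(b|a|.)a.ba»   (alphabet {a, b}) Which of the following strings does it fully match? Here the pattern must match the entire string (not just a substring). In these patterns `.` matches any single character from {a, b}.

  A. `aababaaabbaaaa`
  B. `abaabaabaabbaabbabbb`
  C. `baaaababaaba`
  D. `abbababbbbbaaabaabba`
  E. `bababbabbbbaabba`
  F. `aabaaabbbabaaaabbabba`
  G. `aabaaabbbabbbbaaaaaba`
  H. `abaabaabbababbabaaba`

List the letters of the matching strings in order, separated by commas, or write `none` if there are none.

A → no match — must end with `ba`
B → no match — must end with `ba`
C → match
D → match
E → no match
F → match
G → match
H → match

C, D, F, G, H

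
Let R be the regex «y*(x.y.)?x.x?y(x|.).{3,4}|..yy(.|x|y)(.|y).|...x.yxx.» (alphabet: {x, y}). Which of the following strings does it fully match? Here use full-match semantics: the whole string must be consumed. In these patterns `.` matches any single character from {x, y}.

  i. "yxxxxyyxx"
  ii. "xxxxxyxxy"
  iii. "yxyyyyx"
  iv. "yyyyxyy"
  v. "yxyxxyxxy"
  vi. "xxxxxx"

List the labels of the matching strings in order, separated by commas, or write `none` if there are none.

i → no match
ii → match
iii → match
iv → match
v → match
vi → no match

ii, iii, iv, v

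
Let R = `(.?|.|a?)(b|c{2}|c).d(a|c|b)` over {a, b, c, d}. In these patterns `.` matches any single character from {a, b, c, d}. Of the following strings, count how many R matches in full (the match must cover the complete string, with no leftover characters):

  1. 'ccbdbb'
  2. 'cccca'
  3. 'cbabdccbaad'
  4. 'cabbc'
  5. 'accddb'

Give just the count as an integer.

1

1. 'ccbdbb' → no match
2. 'cccca' → no match
3. 'cbabdccbaad' → no match
4. 'cabbc' → no match
5. 'accddb' → match
Total matched: 1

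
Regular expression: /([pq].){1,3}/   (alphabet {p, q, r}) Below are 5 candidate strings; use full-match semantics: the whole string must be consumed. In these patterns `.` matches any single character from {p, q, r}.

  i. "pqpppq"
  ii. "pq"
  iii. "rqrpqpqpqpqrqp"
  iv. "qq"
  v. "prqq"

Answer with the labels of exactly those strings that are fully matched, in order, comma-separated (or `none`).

i, ii, iv, v

i → match
ii → match
iii → no match
iv → match
v → match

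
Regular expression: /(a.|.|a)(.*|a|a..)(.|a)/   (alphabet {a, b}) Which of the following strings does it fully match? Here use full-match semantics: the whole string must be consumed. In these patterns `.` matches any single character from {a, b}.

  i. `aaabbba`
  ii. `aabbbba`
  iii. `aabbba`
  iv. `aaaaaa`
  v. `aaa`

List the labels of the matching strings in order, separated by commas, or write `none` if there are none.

i, ii, iii, iv, v

i → match
ii → match
iii → match
iv → match
v → match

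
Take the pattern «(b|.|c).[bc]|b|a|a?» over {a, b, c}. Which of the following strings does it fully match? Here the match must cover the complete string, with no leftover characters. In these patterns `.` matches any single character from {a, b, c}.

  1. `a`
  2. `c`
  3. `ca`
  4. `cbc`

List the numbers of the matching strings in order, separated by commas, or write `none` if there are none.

1, 4

1 → match
2 → no match
3 → no match
4 → match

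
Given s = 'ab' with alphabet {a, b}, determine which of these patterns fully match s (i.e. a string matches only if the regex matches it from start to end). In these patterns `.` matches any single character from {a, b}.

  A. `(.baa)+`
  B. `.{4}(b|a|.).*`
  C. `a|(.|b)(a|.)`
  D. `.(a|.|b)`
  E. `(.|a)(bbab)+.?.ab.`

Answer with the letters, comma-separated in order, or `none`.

C, D

A → no match — must end with 'baa'
B → no match
C → match
D → match
E → no match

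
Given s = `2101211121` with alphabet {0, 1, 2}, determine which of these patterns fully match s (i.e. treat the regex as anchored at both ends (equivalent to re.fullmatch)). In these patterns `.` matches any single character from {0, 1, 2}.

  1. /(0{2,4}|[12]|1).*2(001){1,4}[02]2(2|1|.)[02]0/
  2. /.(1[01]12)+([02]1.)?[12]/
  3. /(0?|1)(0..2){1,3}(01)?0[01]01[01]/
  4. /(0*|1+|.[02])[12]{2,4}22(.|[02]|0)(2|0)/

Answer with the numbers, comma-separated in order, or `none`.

2

1 → no match — must end with `0`
2 → match
3 → no match
4 → no match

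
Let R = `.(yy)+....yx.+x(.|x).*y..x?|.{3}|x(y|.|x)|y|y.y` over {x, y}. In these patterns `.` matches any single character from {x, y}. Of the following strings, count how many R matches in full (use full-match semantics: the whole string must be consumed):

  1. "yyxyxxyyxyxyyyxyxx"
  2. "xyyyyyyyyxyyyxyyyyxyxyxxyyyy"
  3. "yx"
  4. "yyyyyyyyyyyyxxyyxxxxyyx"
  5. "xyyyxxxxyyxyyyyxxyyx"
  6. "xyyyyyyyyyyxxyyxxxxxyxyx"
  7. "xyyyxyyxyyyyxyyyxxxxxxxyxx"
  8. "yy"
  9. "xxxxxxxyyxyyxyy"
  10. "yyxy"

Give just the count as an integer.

1

1 → no match
2 → no match
3 → no match
4 → match
5 → no match
6 → no match
7 → no match
8 → no match
9 → no match
10 → no match
Total matched: 1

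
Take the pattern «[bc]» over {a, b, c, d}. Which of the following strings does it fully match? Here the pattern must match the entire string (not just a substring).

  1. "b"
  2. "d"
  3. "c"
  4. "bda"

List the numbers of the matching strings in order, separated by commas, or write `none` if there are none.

1 → match
2 → no match
3 → match
4 → no match

1, 3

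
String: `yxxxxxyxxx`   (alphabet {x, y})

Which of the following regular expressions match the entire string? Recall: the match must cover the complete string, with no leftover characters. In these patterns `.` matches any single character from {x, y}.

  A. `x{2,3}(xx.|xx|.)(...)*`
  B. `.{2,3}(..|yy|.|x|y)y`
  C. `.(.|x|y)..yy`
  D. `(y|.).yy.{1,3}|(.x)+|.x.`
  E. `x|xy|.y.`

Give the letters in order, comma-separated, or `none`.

A → no match — must start with `x`
B → no match — must end with `y`
C → no match — must end with `yy`
D → match
E → no match

D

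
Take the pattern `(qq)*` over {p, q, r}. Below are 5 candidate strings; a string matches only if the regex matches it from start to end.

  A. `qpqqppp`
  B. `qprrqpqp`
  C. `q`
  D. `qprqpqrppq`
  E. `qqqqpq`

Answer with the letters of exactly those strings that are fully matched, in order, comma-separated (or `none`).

none

A → no match
B → no match
C → no match
D → no match
E → no match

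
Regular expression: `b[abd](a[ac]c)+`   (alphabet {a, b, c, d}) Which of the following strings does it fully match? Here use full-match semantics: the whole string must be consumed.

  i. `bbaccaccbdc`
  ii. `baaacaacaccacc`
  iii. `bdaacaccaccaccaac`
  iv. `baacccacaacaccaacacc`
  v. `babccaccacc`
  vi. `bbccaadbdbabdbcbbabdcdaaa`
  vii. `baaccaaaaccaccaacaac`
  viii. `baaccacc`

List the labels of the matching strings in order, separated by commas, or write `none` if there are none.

i → no match
ii → match
iii → match
iv → no match
v → no match
vi → no match — must end with `c`
vii → no match
viii → match

ii, iii, viii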